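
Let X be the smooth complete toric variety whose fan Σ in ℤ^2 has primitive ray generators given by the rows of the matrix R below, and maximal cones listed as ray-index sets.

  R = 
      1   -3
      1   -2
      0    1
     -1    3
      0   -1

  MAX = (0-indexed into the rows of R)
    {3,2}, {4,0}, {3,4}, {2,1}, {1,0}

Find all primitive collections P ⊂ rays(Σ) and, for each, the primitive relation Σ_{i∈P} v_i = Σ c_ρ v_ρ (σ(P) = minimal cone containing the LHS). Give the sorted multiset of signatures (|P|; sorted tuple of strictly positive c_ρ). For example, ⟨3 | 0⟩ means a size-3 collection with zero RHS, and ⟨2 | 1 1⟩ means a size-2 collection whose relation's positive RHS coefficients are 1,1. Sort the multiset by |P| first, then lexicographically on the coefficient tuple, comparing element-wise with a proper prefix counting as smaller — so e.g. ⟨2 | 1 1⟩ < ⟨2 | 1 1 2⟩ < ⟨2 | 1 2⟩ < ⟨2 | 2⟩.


5 collections generate NE(X_Σ); each relation:

  P = {0,3}:  v_{0} + v_{3} = 0  ⇒ sig = ⟨2 | 0⟩
  P = {2,4}:  v_{2} + v_{4} = 0  ⇒ sig = ⟨2 | 0⟩
  P = {0,2}:  v_{0} + v_{2} = v_{1}  ⇒ sig = ⟨2 | 1⟩
  P = {1,3}:  v_{1} + v_{3} = v_{2}  ⇒ sig = ⟨2 | 1⟩
  P = {1,4}:  v_{1} + v_{4} = v_{0}  ⇒ sig = ⟨2 | 1⟩

so the primitive-relation signature multiset is
    ⟨2 | 0⟩
    ⟨2 | 0⟩
    ⟨2 | 1⟩
    ⟨2 | 1⟩
    ⟨2 | 1⟩


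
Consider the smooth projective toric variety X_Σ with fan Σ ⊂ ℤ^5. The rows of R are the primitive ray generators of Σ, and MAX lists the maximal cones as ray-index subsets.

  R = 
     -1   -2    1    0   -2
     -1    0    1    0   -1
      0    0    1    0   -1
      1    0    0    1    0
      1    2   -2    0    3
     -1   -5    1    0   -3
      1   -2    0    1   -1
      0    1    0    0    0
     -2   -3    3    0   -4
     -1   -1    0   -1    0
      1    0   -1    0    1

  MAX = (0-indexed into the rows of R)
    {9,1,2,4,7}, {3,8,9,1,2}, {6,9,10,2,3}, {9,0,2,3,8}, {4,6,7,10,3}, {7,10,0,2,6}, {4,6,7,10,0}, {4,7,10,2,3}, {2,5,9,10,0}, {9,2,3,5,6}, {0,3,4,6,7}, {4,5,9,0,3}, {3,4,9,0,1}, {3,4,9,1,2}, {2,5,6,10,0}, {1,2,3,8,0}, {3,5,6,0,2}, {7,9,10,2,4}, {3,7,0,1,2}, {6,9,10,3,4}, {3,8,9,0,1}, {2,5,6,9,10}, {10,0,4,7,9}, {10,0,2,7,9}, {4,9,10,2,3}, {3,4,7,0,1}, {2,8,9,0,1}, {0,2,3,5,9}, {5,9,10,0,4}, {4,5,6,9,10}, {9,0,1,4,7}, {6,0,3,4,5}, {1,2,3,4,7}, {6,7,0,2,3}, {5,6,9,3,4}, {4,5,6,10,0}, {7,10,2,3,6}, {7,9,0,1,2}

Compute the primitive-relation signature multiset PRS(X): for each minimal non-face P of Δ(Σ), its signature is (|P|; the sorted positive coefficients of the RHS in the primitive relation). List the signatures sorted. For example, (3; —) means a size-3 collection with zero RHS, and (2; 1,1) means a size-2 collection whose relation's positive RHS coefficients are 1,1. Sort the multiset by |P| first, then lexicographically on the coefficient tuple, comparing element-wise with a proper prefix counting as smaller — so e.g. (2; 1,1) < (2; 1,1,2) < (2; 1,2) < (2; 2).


Δ(Σ) — 11 vertices, 18 min non-faces:

  P = {1,10}:  v_{1} + v_{10} = 0 ; sig = (2; —)
  P = {1,6}:  v_{1} + v_{6} = v_{0} + v_{3} ; sig = (2; 1,1)
  P = {4,8}:  v_{4} + v_{8} = v_{1} + v_{3} + v_{9} ; sig = (2; 1,1,1)
  P = {7,8}:  v_{7} + v_{8} = v_{0} + v_{1} + v_{2} ; sig = (2; 1,1,1)
  P = {8,10}:  v_{8} + v_{10} = v_{0} + v_{2} + v_{3} + v_{9} ; sig = (2; 1,1,1,1)
  P = {1,5}:  v_{1} + v_{5} = 2·v_{0} + v_{3} + v_{9} ; sig = (2; 1,1,2)
  P = {6,8}:  v_{6} + v_{8} = 2·v_{0} + v_{2} + 2·v_{3} + v_{9} ; sig = (2; 1,1,2,2)
  P = {5,7}:  v_{5} + v_{7} = 2·v_{0} + v_{10} ; sig = (2; 1,2)
  P = {5,8}:  v_{5} + v_{8} = 3·v_{0} + v_{2} + 2·v_{3} + 2·v_{9} ; sig = (2; 1,2,2,3)
  P = {0,2,4}:  v_{0} + v_{2} + v_{4} = 0 ; sig = (3; —)
  P = {3,7,9}:  v_{3} + v_{7} + v_{9} = 0 ; sig = (3; —)
  P = {0,3,10}:  v_{0} + v_{3} + v_{10} = v_{6} ; sig = (3; 1)
  P = {0,6,9}:  v_{0} + v_{6} + v_{9} = v_{5} ; sig = (3; 1)
  P = {2,4,5}:  v_{2} + v_{4} + v_{5} = v_{6} + v_{9} ; sig = (3; 1,1)
  P = {2,4,6}:  v_{2} + v_{4} + v_{6} = v_{3} + v_{10} ; sig = (3; 1,1)
  P = {6,7,9}:  v_{6} + v_{7} + v_{9} = v_{0} + v_{10} ; sig = (3; 1,1)
  P = {3,5,10}:  v_{3} + v_{5} + v_{10} = 2·v_{6} + v_{9} ; sig = (3; 1,2)
  P = {0,1,2,3,9}:  v_{0} + v_{1} + v_{2} + v_{3} + v_{9} = v_{8} ; sig = (5; 1)

Sorted signature multiset PRS(X):
[(2; —), (2; 1,1), (2; 1,1,1), (2; 1,1,1), (2; 1,1,1,1), (2; 1,1,2), (2; 1,1,2,2), (2; 1,2), (2; 1,2,2,3), (3; —), (3; —), (3; 1), (3; 1), (3; 1,1), (3; 1,1), (3; 1,1), (3; 1,2), (5; 1)]


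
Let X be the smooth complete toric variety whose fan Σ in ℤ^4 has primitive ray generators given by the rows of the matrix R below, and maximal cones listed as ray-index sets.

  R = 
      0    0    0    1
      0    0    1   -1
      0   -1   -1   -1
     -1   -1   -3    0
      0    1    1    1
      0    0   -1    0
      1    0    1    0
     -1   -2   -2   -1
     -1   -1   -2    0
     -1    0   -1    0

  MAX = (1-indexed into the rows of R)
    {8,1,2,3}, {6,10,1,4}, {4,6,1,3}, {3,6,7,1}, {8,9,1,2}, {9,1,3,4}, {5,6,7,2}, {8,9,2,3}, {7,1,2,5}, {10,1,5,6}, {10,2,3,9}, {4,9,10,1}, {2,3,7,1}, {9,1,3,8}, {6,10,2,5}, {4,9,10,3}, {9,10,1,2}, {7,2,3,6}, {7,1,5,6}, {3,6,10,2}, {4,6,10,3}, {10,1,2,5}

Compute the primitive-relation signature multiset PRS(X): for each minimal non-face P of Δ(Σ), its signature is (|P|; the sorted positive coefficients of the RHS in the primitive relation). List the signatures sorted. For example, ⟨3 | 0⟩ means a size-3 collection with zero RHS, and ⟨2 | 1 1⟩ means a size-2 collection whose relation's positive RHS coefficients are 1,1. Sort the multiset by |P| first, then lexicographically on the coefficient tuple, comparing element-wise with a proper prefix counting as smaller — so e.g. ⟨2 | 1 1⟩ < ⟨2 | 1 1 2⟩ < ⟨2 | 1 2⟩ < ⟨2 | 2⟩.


The 16 primitive collections of Σ (r=10, n=4):

  P={3,5}:  v_{3} + v_{5} = 0 ; sig = ⟨2 | 0⟩
  P={7,10}:  v_{7} + v_{10} = 0 ; sig = ⟨2 | 0⟩
  P={6,9}:  v_{6} + v_{9} = v_{4} ; sig = ⟨2 | 1⟩
  P={2,4}:  v_{2} + v_{4} = v_{3} + v_{10} ; sig = ⟨2 | 1 1⟩
  P={5,9}:  v_{5} + v_{9} = v_{1} + v_{10} ; sig = ⟨2 | 1 1⟩
  P={6,8}:  v_{6} + v_{8} = v_{3} + v_{9} ; sig = ⟨2 | 1 1⟩
  P={7,9}:  v_{7} + v_{9} = v_{1} + v_{3} ; sig = ⟨2 | 1 1⟩
  P={4,5}:  v_{4} + v_{5} = v_{1} + v_{6} + v_{10} ; sig = ⟨2 | 1 1 1⟩
  P={4,7}:  v_{4} + v_{7} = v_{1} + v_{3} + v_{6} ; sig = ⟨2 | 1 1 1⟩
  P={5,8}:  v_{5} + v_{8} = v_{1} + v_{2} + v_{9} ; sig = ⟨2 | 1 1 1⟩
  P={4,8}:  v_{4} + v_{8} = v_{3} + 2·v_{9} ; sig = ⟨2 | 1 2⟩
  P={8,10}:  v_{8} + v_{10} = v_{2} + 2·v_{9} ; sig = ⟨2 | 1 2⟩
  P={7,8}:  v_{7} + v_{8} = 2·v_{1} + v_{2} + 2·v_{3} ; sig = ⟨2 | 1 2 2⟩
  P={1,2,6}:  v_{1} + v_{2} + v_{6} = 0 ; sig = ⟨3 | 0⟩
  P={1,3,10}:  v_{1} + v_{3} + v_{10} = v_{9} ; sig = ⟨3 | 1⟩
  P={1,2,3,9}:  v_{1} + v_{2} + v_{3} + v_{9} = v_{8} ; sig = ⟨4 | 1⟩

Hence PRS(X_Σ) =
    |P|=2: 13 collections, coeffs (), (), (1), (1,1), (1,1), (1,1), (1,1), (1,1,1), (1,1,1), (1,1,1), (1,2), (1,2), (1,2,2)
    |P|=3: 2 collections, coeffs (), (1)
    |P|=4: 1 collection, coeffs (1)


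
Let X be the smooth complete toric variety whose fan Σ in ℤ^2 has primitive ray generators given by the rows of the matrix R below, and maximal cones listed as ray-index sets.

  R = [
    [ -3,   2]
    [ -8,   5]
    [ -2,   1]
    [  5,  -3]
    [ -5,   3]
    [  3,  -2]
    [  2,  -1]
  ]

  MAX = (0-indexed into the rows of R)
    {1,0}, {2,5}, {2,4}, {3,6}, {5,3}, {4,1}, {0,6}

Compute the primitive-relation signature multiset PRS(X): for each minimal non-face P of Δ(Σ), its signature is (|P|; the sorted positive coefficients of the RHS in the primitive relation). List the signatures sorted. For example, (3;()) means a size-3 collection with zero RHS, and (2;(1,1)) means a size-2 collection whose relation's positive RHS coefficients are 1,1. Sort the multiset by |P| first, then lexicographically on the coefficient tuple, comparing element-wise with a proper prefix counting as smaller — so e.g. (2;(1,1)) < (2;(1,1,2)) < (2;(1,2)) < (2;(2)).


Minimal non-faces — 14 found among 7 rays, 7 max cones:

  • {0,5}:  v_{0} + v_{5} = 0 ; sig = (2;())
  • {2,6}:  v_{2} + v_{6} = 0 ; sig = (2;())
  • {3,4}:  v_{3} + v_{4} = 0 ; sig = (2;())
  • {0,2}:  v_{0} + v_{2} = v_{4} ; sig = (2;(1))
  • {0,3}:  v_{0} + v_{3} = v_{6} ; sig = (2;(1))
  • {0,4}:  v_{0} + v_{4} = v_{1} ; sig = (2;(1))
  • {1,3}:  v_{1} + v_{3} = v_{0} ; sig = (2;(1))
  • {1,5}:  v_{1} + v_{5} = v_{4} ; sig = (2;(1))
  • {2,3}:  v_{2} + v_{3} = v_{5} ; sig = (2;(1))
  • {4,5}:  v_{4} + v_{5} = v_{2} ; sig = (2;(1))
  • {4,6}:  v_{4} + v_{6} = v_{0} ; sig = (2;(1))
  • {5,6}:  v_{5} + v_{6} = v_{3} ; sig = (2;(1))
  • {1,2}:  v_{1} + v_{2} = 2·v_{4} ; sig = (2;(2))
  • {1,6}:  v_{1} + v_{6} = 2·v_{0} ; sig = (2;(2))

so the primitive-relation signature multiset is
    (2;())
    (2;())
    (2;())
    (2;(1))
    (2;(1))
    (2;(1))
    (2;(1))
    (2;(1))
    (2;(1))
    (2;(1))
    (2;(1))
    (2;(1))
    (2;(2))
    (2;(2))


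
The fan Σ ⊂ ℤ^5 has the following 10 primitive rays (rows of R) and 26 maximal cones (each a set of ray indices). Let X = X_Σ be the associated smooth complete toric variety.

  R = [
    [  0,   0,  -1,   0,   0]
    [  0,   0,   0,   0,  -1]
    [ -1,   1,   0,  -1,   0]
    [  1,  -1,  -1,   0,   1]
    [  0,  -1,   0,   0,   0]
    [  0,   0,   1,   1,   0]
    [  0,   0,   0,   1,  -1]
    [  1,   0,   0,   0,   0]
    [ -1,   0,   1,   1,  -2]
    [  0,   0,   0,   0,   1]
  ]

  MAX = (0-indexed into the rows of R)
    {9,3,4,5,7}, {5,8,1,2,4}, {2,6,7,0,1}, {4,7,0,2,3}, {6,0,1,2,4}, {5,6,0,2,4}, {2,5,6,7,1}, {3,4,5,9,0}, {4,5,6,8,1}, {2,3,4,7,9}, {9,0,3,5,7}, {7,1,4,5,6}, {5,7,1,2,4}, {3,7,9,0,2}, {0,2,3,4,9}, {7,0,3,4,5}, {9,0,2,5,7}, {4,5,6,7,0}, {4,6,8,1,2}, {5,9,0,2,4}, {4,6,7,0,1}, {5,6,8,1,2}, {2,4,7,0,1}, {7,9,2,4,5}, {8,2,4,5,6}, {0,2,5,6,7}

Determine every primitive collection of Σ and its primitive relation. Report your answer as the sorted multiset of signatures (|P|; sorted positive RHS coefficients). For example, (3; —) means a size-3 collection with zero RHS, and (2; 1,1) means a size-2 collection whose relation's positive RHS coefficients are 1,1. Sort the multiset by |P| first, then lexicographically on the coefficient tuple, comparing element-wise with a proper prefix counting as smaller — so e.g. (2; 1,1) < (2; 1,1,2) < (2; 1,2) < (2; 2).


14 minimal non-faces of Δ(Σ) (on 10 rays):

  • {1,9}:  v_{1} + v_{9} = 0  so sig = (2; —)
  • {3,8}:  v_{3} + v_{8} = v_{4} + v_{6}  so sig = (2; 1,1)
  • {6,9}:  v_{6} + v_{9} = v_{0} + v_{5}  so sig = (2; 1,1)
  • {1,3}:  v_{1} + v_{3} = v_{0} + v_{4} + v_{7}  so sig = (2; 1,1,1)
  • {8,9}:  v_{8} + v_{9} = v_{2} + v_{4} + v_{5} + v_{6}  so sig = (2; 1,1,1,1)
  • {3,6}:  v_{3} + v_{6} = 2·v_{0} + v_{4} + v_{5} + v_{7}  so sig = (2; 1,1,1,2)
  • {0,8}:  v_{0} + v_{8} = v_{2} + v_{4} + 2·v_{6}  so sig = (2; 1,1,2)
  • {7,8}:  v_{7} + v_{8} = 2·v_{1} + v_{5}  so sig = (2; 1,2)
  • {0,1,5}:  v_{0} + v_{1} + v_{5} = v_{6}  so sig = (3; 1)
  • {2,3,5}:  v_{2} + v_{3} + v_{5} = v_{9}  so sig = (3; 1)
  • {0,4,7,9}:  v_{0} + v_{4} + v_{7} + v_{9} = v_{3}  so sig = (4; 1)
  • {2,4,6,7}:  v_{2} + v_{4} + v_{6} + v_{7} = v_{1}  so sig = (4; 1)
  • {0,2,4,5,7}:  v_{0} + v_{2} + v_{4} + v_{5} + v_{7} = 0  so sig = (5; —)
  • {1,2,4,5,6}:  v_{1} + v_{2} + v_{4} + v_{5} + v_{6} = v_{8}  so sig = (5; 1)

Hence PRS(X_Σ) =
    |P|=2: 8 collections, coeffs (), (1,1), (1,1), (1,1,1), (1,1,1,1), (1,1,1,2), (1,1,2), (1,2)
    |P|=3: 2 collections, coeffs (1), (1)
    |P|=4: 2 collections, coeffs (1), (1)
    |P|=5: 2 collections, coeffs (), (1)


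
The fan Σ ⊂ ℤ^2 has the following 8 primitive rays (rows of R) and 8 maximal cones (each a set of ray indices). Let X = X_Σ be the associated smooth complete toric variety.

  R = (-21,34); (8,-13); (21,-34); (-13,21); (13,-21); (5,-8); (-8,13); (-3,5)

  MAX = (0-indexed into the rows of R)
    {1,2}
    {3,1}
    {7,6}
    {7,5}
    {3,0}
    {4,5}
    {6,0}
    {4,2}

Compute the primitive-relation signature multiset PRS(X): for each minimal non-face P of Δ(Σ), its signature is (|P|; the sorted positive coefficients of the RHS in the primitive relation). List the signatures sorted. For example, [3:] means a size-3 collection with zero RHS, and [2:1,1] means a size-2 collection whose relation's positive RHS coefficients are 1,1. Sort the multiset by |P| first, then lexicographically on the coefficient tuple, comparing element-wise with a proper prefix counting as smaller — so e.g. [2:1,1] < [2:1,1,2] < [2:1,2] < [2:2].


Primitive collections (20):

  P={0,2}:  v_{0} + v_{2} = 0  ⇒ sig = [2:]
  P={1,6}:  v_{1} + v_{6} = 0  ⇒ sig = [2:]
  P={3,4}:  v_{3} + v_{4} = 0  ⇒ sig = [2:]
  P={0,1}:  v_{0} + v_{1} = v_{3}  ⇒ sig = [2:1]
  P={0,4}:  v_{0} + v_{4} = v_{6}  ⇒ sig = [2:1]
  P={1,4}:  v_{1} + v_{4} = v_{2}  ⇒ sig = [2:1]
  P={1,5}:  v_{1} + v_{5} = v_{4}  ⇒ sig = [2:1]
  P={1,7}:  v_{1} + v_{7} = v_{5}  ⇒ sig = [2:1]
  P={2,3}:  v_{2} + v_{3} = v_{1}  ⇒ sig = [2:1]
  P={2,6}:  v_{2} + v_{6} = v_{4}  ⇒ sig = [2:1]
  P={3,5}:  v_{3} + v_{5} = v_{6}  ⇒ sig = [2:1]
  P={3,6}:  v_{3} + v_{6} = v_{0}  ⇒ sig = [2:1]
  P={4,6}:  v_{4} + v_{6} = v_{5}  ⇒ sig = [2:1]
  P={5,6}:  v_{5} + v_{6} = v_{7}  ⇒ sig = [2:1]
  P={2,7}:  v_{2} + v_{7} = v_{4} + v_{5}  ⇒ sig = [2:1,1]
  P={0,5}:  v_{0} + v_{5} = 2·v_{6}  ⇒ sig = [2:2]
  P={2,5}:  v_{2} + v_{5} = 2·v_{4}  ⇒ sig = [2:2]
  P={3,7}:  v_{3} + v_{7} = 2·v_{6}  ⇒ sig = [2:2]
  P={4,7}:  v_{4} + v_{7} = 2·v_{5}  ⇒ sig = [2:2]
  P={0,7}:  v_{0} + v_{7} = 3·v_{6}  ⇒ sig = [2:3]

Signatures (|P|; sorted positive RHS coefficients), sorted:
[[2:], [2:], [2:], [2:1], [2:1], [2:1], [2:1], [2:1], [2:1], [2:1], [2:1], [2:1], [2:1], [2:1], [2:1,1], [2:2], [2:2], [2:2], [2:2], [2:3]]


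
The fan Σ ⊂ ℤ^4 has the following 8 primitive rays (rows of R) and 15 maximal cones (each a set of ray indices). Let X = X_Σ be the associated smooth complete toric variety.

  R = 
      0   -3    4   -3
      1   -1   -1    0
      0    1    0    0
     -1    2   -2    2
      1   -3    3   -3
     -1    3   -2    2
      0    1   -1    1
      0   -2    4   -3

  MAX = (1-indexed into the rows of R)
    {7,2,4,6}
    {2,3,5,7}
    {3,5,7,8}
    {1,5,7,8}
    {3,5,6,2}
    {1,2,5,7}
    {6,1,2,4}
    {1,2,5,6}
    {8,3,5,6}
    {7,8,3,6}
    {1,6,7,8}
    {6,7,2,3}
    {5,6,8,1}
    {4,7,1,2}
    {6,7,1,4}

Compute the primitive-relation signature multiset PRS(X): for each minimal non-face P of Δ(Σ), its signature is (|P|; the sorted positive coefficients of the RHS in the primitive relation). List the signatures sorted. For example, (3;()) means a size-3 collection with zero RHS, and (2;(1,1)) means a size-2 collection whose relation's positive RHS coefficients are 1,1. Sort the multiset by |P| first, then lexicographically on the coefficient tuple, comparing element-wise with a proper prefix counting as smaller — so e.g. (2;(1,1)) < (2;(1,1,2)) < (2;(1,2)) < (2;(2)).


7 minimal non-faces of Δ(Σ) (on 8 rays):

  P={1,3}:  v_{1} + v_{3} = v_{8}  ⇒ sig = (2;(1))
  P={2,8}:  v_{2} + v_{8} = v_{5}  ⇒ sig = (2;(1))
  P={3,4}:  v_{3} + v_{4} = v_{6}  ⇒ sig = (2;(1))
  P={4,8}:  v_{4} + v_{8} = v_{1} + v_{6}  ⇒ sig = (2;(1,1))
  P={4,5}:  v_{4} + v_{5} = v_{1} + v_{2} + v_{6}  ⇒ sig = (2;(1,1,1))
  P={5,6,7}:  v_{5} + v_{6} + v_{7} = v_{3}  ⇒ sig = (3;(1))
  P={1,2,6,7}:  v_{1} + v_{2} + v_{6} + v_{7} = 0  ⇒ sig = (4;())

so the primitive-relation signature multiset is
[(2;(1)), (2;(1)), (2;(1)), (2;(1,1)), (2;(1,1,1)), (3;(1)), (4;())]


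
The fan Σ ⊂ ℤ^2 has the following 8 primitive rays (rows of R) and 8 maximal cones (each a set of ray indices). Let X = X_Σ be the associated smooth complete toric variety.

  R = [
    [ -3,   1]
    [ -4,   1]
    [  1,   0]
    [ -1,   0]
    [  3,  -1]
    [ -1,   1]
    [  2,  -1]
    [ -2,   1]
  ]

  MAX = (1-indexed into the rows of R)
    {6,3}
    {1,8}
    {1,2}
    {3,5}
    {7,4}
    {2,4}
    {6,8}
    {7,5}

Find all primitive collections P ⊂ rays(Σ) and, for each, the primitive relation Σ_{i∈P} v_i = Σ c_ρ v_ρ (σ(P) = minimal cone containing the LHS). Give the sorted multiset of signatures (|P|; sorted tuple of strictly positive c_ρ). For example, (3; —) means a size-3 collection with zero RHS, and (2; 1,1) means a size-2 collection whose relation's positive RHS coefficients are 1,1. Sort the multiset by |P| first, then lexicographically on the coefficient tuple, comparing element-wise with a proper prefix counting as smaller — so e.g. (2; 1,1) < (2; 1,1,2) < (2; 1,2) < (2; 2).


The 20 primitive collections of Σ (r=8, n=2):

  • {1,5}:  v_{1} + v_{5} = 0  so sig = (2; —)
  • {3,4}:  v_{3} + v_{4} = 0  so sig = (2; —)
  • {7,8}:  v_{7} + v_{8} = 0  so sig = (2; —)
  • {1,3}:  v_{1} + v_{3} = v_{8}  so sig = (2; 1)
  • {1,4}:  v_{1} + v_{4} = v_{2}  so sig = (2; 1)
  • {1,7}:  v_{1} + v_{7} = v_{4}  so sig = (2; 1)
  • {2,3}:  v_{2} + v_{3} = v_{1}  so sig = (2; 1)
  • {2,5}:  v_{2} + v_{5} = v_{4}  so sig = (2; 1)
  • {3,7}:  v_{3} + v_{7} = v_{5}  so sig = (2; 1)
  • {3,8}:  v_{3} + v_{8} = v_{6}  so sig = (2; 1)
  • {4,5}:  v_{4} + v_{5} = v_{7}  so sig = (2; 1)
  • {4,6}:  v_{4} + v_{6} = v_{8}  so sig = (2; 1)
  • {4,8}:  v_{4} + v_{8} = v_{1}  so sig = (2; 1)
  • {5,8}:  v_{5} + v_{8} = v_{3}  so sig = (2; 1)
  • {6,7}:  v_{6} + v_{7} = v_{3}  so sig = (2; 1)
  • {2,6}:  v_{2} + v_{6} = v_{1} + v_{8}  so sig = (2; 1,1)
  • {1,6}:  v_{1} + v_{6} = 2·v_{8}  so sig = (2; 2)
  • {2,7}:  v_{2} + v_{7} = 2·v_{4}  so sig = (2; 2)
  • {2,8}:  v_{2} + v_{8} = 2·v_{1}  so sig = (2; 2)
  • {5,6}:  v_{5} + v_{6} = 2·v_{3}  so sig = (2; 2)

Sorted signature multiset PRS(X):
    |P|=2: 20 collections, coeffs (), (), (), (1), (1), (1), (1), (1), (1), (1), (1), (1), (1), (1), (1), (1,1), (2), (2), (2), (2)


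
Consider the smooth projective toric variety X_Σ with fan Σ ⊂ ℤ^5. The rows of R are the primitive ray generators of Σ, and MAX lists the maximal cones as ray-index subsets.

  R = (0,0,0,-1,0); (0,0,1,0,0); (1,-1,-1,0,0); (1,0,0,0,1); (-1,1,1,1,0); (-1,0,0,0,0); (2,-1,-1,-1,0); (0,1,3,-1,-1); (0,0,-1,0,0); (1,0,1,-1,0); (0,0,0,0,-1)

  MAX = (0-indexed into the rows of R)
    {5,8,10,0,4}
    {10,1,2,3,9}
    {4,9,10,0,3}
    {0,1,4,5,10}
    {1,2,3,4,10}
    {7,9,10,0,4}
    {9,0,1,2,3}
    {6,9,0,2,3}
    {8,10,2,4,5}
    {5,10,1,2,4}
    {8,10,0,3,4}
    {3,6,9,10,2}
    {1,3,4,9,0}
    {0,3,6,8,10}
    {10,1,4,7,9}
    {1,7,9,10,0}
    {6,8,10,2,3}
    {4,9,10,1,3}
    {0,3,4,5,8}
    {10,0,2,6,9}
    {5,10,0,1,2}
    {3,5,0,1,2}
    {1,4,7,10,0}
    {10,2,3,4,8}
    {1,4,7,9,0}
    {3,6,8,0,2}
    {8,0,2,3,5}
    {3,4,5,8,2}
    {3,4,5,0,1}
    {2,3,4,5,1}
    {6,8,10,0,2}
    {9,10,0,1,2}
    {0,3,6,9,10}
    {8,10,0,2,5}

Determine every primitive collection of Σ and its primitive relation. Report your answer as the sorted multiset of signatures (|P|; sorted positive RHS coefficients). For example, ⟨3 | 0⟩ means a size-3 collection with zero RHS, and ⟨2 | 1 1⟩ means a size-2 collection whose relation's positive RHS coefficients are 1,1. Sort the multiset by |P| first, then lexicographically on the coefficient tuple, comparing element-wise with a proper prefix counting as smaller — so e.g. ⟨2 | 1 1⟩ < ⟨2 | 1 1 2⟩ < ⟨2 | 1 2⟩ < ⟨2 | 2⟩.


|primitive collections| = 17. Relations:

  {1,8}:  v_{1} + v_{8} = 0 ; sig = ⟨2 | 0⟩
  {1,6}:  v_{1} + v_{6} = v_{2} + v_{9} ; sig = ⟨2 | 1 1⟩
  {4,6}:  v_{4} + v_{6} = v_{3} + v_{10} ; sig = ⟨2 | 1 1⟩
  {5,6}:  v_{5} + v_{6} = v_{0} + v_{2} ; sig = ⟨2 | 1 1⟩
  {5,9}:  v_{5} + v_{9} = v_{0} + v_{1} ; sig = ⟨2 | 1 1⟩
  {2,7}:  v_{2} + v_{7} = v_{1} + v_{9} + v_{10} ; sig = ⟨2 | 1 1 1⟩
  {8,9}:  v_{8} + v_{9} = v_{0} + v_{3} + v_{10} ; sig = ⟨2 | 1 1 1⟩
  {7,8}:  v_{7} + v_{8} = v_{0} + v_{4} + v_{9} + v_{10} ; sig = ⟨2 | 1 1 1 1⟩
  {5,7}:  v_{5} + v_{7} = 2·v_{0} + 2·v_{1} + v_{4} + v_{10} ; sig = ⟨2 | 1 1 2 2⟩
  {3,7}:  v_{3} + v_{7} = v_{4} + 2·v_{9} ; sig = ⟨2 | 1 2⟩
  {6,7}:  v_{6} + v_{7} = 2·v_{9} + v_{10} ; sig = ⟨2 | 1 2⟩
  {0,2,4}:  v_{0} + v_{2} + v_{4} = 0 ; sig = ⟨3 | 0⟩
  {3,5,10}:  v_{3} + v_{5} + v_{10} = 0 ; sig = ⟨3 | 0⟩
  {2,4,9}:  v_{2} + v_{4} + v_{9} = v_{1} + v_{3} + v_{10} ; sig = ⟨3 | 1 1 1⟩
  {0,1,3,10}:  v_{0} + v_{1} + v_{3} + v_{10} = v_{9} ; sig = ⟨4 | 1⟩
  {0,2,3,10}:  v_{0} + v_{2} + v_{3} + v_{10} = v_{6} ; sig = ⟨4 | 1⟩
  {0,1,4,9,10}:  v_{0} + v_{1} + v_{4} + v_{9} + v_{10} = v_{7} ; sig = ⟨5 | 1⟩

so the primitive-relation signature multiset is
    ⟨2 | 0⟩
    ⟨2 | 1 1⟩
    ⟨2 | 1 1⟩
    ⟨2 | 1 1⟩
    ⟨2 | 1 1⟩
    ⟨2 | 1 1 1⟩
    ⟨2 | 1 1 1⟩
    ⟨2 | 1 1 1 1⟩
    ⟨2 | 1 1 2 2⟩
    ⟨2 | 1 2⟩
    ⟨2 | 1 2⟩
    ⟨3 | 0⟩
    ⟨3 | 0⟩
    ⟨3 | 1 1 1⟩
    ⟨4 | 1⟩
    ⟨4 | 1⟩
    ⟨5 | 1⟩


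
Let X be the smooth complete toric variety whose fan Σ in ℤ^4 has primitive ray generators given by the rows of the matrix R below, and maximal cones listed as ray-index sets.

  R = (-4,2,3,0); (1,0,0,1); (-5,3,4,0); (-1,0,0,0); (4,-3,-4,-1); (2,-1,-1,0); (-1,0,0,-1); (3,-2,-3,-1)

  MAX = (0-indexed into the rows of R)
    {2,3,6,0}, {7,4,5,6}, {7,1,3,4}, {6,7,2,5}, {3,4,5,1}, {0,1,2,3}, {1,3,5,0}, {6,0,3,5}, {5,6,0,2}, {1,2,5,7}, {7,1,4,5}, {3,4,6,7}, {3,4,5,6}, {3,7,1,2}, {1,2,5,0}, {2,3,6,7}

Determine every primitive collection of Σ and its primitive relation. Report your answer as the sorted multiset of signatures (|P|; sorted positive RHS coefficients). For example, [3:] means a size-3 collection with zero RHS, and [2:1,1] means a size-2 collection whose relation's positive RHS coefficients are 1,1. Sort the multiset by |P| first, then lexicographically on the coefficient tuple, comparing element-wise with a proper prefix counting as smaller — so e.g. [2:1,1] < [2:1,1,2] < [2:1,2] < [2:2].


Σ has 6 primitive collections:

  {1,6}:  v_{1} + v_{6} = 0  →  sig = [2:]
  {0,7}:  v_{0} + v_{7} = v_{6}  →  sig = [2:1]
  {2,4}:  v_{2} + v_{4} = v_{6}  →  sig = [2:1]
  {0,4}:  v_{0} + v_{4} = v_{3} + v_{5} + v_{6}  →  sig = [2:1,1,1]
  {2,3,5}:  v_{2} + v_{3} + v_{5} = v_{0}  →  sig = [3:1]
  {3,5,7}:  v_{3} + v_{5} + v_{7} = v_{4}  →  sig = [3:1]

Signatures (|P|; sorted positive RHS coefficients), sorted:
    |P|=2: 4 collections, coeffs (), (1), (1), (1,1,1)
    |P|=3: 2 collections, coeffs (1), (1)


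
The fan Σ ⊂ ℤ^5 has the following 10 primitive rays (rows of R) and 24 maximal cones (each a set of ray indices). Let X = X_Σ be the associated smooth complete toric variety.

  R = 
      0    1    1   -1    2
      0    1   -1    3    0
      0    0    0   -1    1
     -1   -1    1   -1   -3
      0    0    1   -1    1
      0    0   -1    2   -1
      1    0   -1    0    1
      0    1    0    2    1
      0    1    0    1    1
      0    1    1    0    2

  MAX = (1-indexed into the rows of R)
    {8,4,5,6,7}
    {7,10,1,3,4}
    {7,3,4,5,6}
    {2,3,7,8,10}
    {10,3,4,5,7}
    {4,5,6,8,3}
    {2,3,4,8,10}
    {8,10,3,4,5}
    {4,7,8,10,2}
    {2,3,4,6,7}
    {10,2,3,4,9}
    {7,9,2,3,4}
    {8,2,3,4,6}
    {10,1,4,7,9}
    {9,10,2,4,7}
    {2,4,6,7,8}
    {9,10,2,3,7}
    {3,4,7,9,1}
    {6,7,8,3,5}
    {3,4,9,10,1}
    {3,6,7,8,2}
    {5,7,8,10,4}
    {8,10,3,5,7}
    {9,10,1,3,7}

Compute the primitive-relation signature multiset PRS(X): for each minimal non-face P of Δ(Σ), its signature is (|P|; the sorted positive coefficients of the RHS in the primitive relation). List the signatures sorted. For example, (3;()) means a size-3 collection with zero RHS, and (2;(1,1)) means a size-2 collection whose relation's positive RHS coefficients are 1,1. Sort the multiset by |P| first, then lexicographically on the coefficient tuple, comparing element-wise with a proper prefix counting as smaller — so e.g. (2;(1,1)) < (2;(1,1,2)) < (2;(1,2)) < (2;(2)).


Δ(Σ) — 10 vertices, 12 min non-faces:

  P={1,6}:  v_{1} + v_{6} = v_{9}  →  sig = (2;(1))
  P={2,5}:  v_{2} + v_{5} = v_{8}  →  sig = (2;(1))
  P={5,9}:  v_{5} + v_{9} = v_{10}  →  sig = (2;(1))
  P={6,9}:  v_{6} + v_{9} = v_{2}  →  sig = (2;(1))
  P={6,10}:  v_{6} + v_{10} = v_{8}  →  sig = (2;(1))
  P={1,8}:  v_{1} + v_{8} = v_{9} + v_{10}  →  sig = (2;(1,1))
  P={8,9}:  v_{8} + v_{9} = v_{2} + v_{10}  →  sig = (2;(1,1))
  P={1,5}:  v_{1} + v_{5} = v_{3} + v_{4} + v_{7} + 2·v_{10}  →  sig = (2;(1,1,1,2))
  P={1,2}:  v_{1} + v_{2} = 2·v_{9}  →  sig = (2;(2))
  P={3,4,7,8}:  v_{3} + v_{4} + v_{7} + v_{8} = 0  →  sig = (4;())
  P={2,3,4,7,10}:  v_{2} + v_{3} + v_{4} + v_{7} + v_{10} = v_{9}  →  sig = (5;(1))
  P={3,4,7,9,10}:  v_{3} + v_{4} + v_{7} + v_{9} + v_{10} = v_{1}  →  sig = (5;(1))

Hence PRS(X_Σ) =
    (2;(1))
    (2;(1))
    (2;(1))
    (2;(1))
    (2;(1))
    (2;(1,1))
    (2;(1,1))
    (2;(1,1,1,2))
    (2;(2))
    (4;())
    (5;(1))
    (5;(1))


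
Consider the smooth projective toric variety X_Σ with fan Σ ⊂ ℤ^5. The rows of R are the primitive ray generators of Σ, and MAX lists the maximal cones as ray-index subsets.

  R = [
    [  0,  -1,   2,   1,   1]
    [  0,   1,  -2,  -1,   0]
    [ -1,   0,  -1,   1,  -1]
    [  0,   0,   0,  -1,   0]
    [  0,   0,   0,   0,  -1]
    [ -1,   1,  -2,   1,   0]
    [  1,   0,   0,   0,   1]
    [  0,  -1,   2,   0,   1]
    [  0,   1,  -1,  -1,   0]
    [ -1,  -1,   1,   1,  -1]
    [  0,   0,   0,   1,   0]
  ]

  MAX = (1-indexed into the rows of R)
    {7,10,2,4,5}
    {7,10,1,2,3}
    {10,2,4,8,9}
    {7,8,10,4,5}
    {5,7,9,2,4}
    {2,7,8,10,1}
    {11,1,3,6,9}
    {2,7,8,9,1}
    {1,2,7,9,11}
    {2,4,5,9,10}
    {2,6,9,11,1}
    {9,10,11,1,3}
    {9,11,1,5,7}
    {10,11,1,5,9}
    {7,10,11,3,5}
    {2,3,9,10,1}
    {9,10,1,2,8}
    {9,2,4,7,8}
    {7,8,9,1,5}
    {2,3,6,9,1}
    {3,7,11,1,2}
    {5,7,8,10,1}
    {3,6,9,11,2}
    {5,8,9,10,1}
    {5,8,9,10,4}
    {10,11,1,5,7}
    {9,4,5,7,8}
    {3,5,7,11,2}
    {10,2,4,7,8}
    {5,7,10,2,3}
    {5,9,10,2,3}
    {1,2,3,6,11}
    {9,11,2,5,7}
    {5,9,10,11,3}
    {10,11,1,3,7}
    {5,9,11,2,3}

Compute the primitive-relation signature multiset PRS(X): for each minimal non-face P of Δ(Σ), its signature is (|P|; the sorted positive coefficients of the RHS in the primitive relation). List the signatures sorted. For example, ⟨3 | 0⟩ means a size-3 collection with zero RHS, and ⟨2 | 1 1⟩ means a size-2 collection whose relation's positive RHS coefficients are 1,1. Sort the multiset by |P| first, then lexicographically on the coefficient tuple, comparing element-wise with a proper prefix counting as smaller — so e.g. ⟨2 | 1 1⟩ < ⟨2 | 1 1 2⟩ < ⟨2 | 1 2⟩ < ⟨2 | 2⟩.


17 collections generate NE(X_Σ); each relation:

  • {4,11}:  v_{4} + v_{11} = 0  →  sig = ⟨2 | 0⟩
  • {1,4}:  v_{1} + v_{4} = v_{8}  →  sig = ⟨2 | 1⟩
  • {8,11}:  v_{8} + v_{11} = v_{1}  →  sig = ⟨2 | 1⟩
  • {3,4}:  v_{3} + v_{4} = v_{2} + v_{10}  →  sig = ⟨2 | 1 1⟩
  • {3,8}:  v_{3} + v_{8} = v_{1} + v_{2} + v_{10}  →  sig = ⟨2 | 1 1 1⟩
  • {5,6}:  v_{5} + v_{6} = v_{3} + v_{9} + v_{11}  →  sig = ⟨2 | 1 1 1⟩
  • {4,6}:  v_{4} + v_{6} = v_{1} + v_{2} + v_{3} + v_{9}  →  sig = ⟨2 | 1 1 1 1⟩
  • {6,8}:  v_{6} + v_{8} = 2·v_{1} + v_{2} + v_{3} + v_{9}  →  sig = ⟨2 | 1 1 1 2⟩
  • {6,10}:  v_{6} + v_{10} = v_{1} + 2·v_{3} + v_{9}  →  sig = ⟨2 | 1 1 2⟩
  • {6,7}:  v_{6} + v_{7} = v_{1} + 2·v_{2} + 2·v_{11}  →  sig = ⟨2 | 1 2 2⟩
  • {1,2,5}:  v_{1} + v_{2} + v_{5} = 0  →  sig = ⟨3 | 0⟩
  • {7,9,10}:  v_{7} + v_{9} + v_{10} = 0  →  sig = ⟨3 | 0⟩
  • {2,5,8}:  v_{2} + v_{5} + v_{8} = v_{4}  →  sig = ⟨3 | 1⟩
  • {2,10,11}:  v_{2} + v_{10} + v_{11} = v_{3}  →  sig = ⟨3 | 1⟩
  • {1,3,5}:  v_{1} + v_{3} + v_{5} = v_{10} + v_{11}  →  sig = ⟨3 | 1 1⟩
  • {3,7,9}:  v_{3} + v_{7} + v_{9} = v_{2} + v_{11}  →  sig = ⟨3 | 1 1⟩
  • {1,2,3,9,11}:  v_{1} + v_{2} + v_{3} + v_{9} + v_{11} = v_{6}  →  sig = ⟨5 | 1⟩

so the primitive-relation signature multiset is
    ⟨2 | 0⟩
    ⟨2 | 1⟩
    ⟨2 | 1⟩
    ⟨2 | 1 1⟩
    ⟨2 | 1 1 1⟩
    ⟨2 | 1 1 1⟩
    ⟨2 | 1 1 1 1⟩
    ⟨2 | 1 1 1 2⟩
    ⟨2 | 1 1 2⟩
    ⟨2 | 1 2 2⟩
    ⟨3 | 0⟩
    ⟨3 | 0⟩
    ⟨3 | 1⟩
    ⟨3 | 1⟩
    ⟨3 | 1 1⟩
    ⟨3 | 1 1⟩
    ⟨5 | 1⟩


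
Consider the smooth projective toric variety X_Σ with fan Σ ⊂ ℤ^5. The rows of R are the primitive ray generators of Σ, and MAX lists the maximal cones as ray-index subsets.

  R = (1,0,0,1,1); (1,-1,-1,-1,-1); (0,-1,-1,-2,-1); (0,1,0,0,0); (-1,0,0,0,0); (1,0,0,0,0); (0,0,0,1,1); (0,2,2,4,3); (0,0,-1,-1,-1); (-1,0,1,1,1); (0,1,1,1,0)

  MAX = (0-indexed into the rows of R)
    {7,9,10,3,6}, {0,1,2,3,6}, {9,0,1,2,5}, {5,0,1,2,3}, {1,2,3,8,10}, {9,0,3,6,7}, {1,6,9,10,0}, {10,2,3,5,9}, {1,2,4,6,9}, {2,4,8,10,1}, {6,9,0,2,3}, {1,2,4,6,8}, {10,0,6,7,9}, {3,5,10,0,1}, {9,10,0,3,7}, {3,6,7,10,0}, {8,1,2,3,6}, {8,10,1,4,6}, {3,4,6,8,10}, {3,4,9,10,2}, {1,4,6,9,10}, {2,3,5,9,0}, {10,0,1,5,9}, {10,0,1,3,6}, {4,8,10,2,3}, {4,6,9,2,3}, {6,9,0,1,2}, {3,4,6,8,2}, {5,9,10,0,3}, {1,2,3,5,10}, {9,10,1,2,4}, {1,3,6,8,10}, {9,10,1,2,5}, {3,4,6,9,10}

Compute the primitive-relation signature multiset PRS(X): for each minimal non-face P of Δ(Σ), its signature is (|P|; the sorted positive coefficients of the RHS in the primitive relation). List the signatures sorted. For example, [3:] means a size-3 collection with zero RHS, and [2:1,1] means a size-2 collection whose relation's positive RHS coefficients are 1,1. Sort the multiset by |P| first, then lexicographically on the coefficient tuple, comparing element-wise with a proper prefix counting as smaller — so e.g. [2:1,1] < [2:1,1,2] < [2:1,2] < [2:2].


16 minimal non-faces of Δ(Σ) (on 11 rays):

  • {4,5}:  v_{4} + v_{5} = 0  ⇒ sig = [2:]
  • {0,4}:  v_{0} + v_{4} = v_{6}  ⇒ sig = [2:1]
  • {5,6}:  v_{5} + v_{6} = v_{0}  ⇒ sig = [2:1]
  • {8,9}:  v_{8} + v_{9} = v_{4}  ⇒ sig = [2:1]
  • {5,8}:  v_{5} + v_{8} = v_{1} + v_{3}  ⇒ sig = [2:1,1]
  • {0,8}:  v_{0} + v_{8} = v_{1} + v_{3} + v_{6}  ⇒ sig = [2:1,1,1]
  • {1,7}:  v_{1} + v_{7} = v_{0} + v_{6} + v_{10}  ⇒ sig = [2:1,1,1]
  • {2,7}:  v_{2} + v_{7} = v_{0} + v_{3} + v_{9}  ⇒ sig = [2:1,1,1]
  • {4,7}:  v_{4} + v_{7} = v_{3} + 2·v_{6} + v_{9} + v_{10}  ⇒ sig = [2:1,1,1,2]
  • {5,7}:  v_{5} + v_{7} = 2·v_{0} + v_{3} + v_{9} + v_{10}  ⇒ sig = [2:1,1,1,2]
  • {7,8}:  v_{7} + v_{8} = v_{3} + 2·v_{6} + v_{10}  ⇒ sig = [2:1,1,2]
  • {1,3,9}:  v_{1} + v_{3} + v_{9} = 0  ⇒ sig = [3:]
  • {2,6,10}:  v_{2} + v_{6} + v_{10} = 0  ⇒ sig = [3:]
  • {0,2,10}:  v_{0} + v_{2} + v_{10} = v_{5}  ⇒ sig = [3:1]
  • {1,3,4}:  v_{1} + v_{3} + v_{4} = v_{8}  ⇒ sig = [3:1]
  • {0,3,6,9,10}:  v_{0} + v_{3} + v_{6} + v_{9} + v_{10} = v_{7}  ⇒ sig = [5:1]

Hence PRS(X_Σ) =
    |P|=2: 11 collections, coeffs (), (1), (1), (1), (1,1), (1,1,1), (1,1,1), (1,1,1), (1,1,1,2), (1,1,1,2), (1,1,2)
    |P|=3: 4 collections, coeffs (), (), (1), (1)
    |P|=5: 1 collection, coeffs (1)


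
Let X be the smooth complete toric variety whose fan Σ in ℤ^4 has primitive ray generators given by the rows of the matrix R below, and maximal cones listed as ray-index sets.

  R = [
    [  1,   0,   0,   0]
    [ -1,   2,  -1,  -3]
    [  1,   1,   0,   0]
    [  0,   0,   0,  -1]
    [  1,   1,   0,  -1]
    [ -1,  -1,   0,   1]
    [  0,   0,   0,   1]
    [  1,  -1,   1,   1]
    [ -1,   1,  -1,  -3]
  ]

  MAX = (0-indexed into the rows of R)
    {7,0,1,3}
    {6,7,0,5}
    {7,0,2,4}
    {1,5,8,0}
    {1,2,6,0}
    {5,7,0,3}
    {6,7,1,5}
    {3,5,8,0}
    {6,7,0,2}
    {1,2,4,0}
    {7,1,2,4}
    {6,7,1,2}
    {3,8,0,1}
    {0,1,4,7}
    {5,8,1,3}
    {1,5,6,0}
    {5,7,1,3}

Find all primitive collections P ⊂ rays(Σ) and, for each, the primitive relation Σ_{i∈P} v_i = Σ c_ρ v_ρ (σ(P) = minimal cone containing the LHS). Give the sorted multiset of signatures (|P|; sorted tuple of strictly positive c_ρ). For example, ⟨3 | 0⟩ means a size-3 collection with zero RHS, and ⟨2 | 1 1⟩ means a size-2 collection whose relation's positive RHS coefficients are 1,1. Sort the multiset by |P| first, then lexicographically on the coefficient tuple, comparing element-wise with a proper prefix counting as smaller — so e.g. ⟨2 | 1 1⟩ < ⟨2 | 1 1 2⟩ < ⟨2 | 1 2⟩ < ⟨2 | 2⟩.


14 collections generate NE(X_Σ); each relation:

  {3,6}:  v_{3} + v_{6} = 0 ; sig = ⟨2 | 0⟩
  {4,5}:  v_{4} + v_{5} = 0 ; sig = ⟨2 | 0⟩
  {2,3}:  v_{2} + v_{3} = v_{4} ; sig = ⟨2 | 1⟩
  {2,5}:  v_{2} + v_{5} = v_{6} ; sig = ⟨2 | 1⟩
  {4,6}:  v_{4} + v_{6} = v_{2} ; sig = ⟨2 | 1⟩
  {2,8}:  v_{2} + v_{8} = v_{0} + v_{1} ; sig = ⟨2 | 1 1⟩
  {3,4}:  v_{3} + v_{4} = v_{0} + v_{1} + v_{7} ; sig = ⟨2 | 1 1 1⟩
  {4,8}:  v_{4} + v_{8} = v_{0} + v_{1} + v_{3} ; sig = ⟨2 | 1 1 1⟩
  {6,8}:  v_{6} + v_{8} = v_{0} + v_{1} + v_{5} ; sig = ⟨2 | 1 1 1⟩
  {7,8}:  v_{7} + v_{8} = 2·v_{3} ; sig = ⟨2 | 2⟩
  {0,1,3,5}:  v_{0} + v_{1} + v_{3} + v_{5} = v_{8} ; sig = ⟨4 | 1⟩
  {0,1,5,7}:  v_{0} + v_{1} + v_{5} + v_{7} = v_{3} ; sig = ⟨4 | 1⟩
  {0,1,6,7}:  v_{0} + v_{1} + v_{6} + v_{7} = v_{4} ; sig = ⟨4 | 1⟩
  {0,1,2,7}:  v_{0} + v_{1} + v_{2} + v_{7} = 2·v_{4} ; sig = ⟨4 | 2⟩

Hence PRS(X_Σ) =
[⟨2 | 0⟩, ⟨2 | 0⟩, ⟨2 | 1⟩, ⟨2 | 1⟩, ⟨2 | 1⟩, ⟨2 | 1 1⟩, ⟨2 | 1 1 1⟩, ⟨2 | 1 1 1⟩, ⟨2 | 1 1 1⟩, ⟨2 | 2⟩, ⟨4 | 1⟩, ⟨4 | 1⟩, ⟨4 | 1⟩, ⟨4 | 2⟩]


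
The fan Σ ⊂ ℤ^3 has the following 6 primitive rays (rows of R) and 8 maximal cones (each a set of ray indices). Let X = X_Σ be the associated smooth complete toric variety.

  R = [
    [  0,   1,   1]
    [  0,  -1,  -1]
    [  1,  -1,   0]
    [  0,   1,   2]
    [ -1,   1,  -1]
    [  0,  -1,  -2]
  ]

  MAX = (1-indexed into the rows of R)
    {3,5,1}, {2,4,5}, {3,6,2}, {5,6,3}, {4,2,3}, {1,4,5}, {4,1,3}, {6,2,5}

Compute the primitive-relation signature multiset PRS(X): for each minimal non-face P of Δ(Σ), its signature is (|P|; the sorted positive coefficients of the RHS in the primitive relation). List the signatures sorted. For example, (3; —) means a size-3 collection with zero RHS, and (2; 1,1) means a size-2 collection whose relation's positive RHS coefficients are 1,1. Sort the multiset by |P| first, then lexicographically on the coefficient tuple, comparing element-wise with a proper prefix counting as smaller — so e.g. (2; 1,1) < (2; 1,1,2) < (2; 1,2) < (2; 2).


Primitive collections (5):

  P={1,2}:  v_{1} + v_{2} = 0  ⇒ sig = (2; —)
  P={4,6}:  v_{4} + v_{6} = 0  ⇒ sig = (2; —)
  P={1,6}:  v_{1} + v_{6} = v_{3} + v_{5}  ⇒ sig = (2; 1,1)
  P={2,3,5}:  v_{2} + v_{3} + v_{5} = v_{6}  ⇒ sig = (3; 1)
  P={3,4,5}:  v_{3} + v_{4} + v_{5} = v_{1}  ⇒ sig = (3; 1)

Signatures (|P|; sorted positive RHS coefficients), sorted:
{ (2; —) ×2,  (2; 1,1),  (3; 1) ×2 }


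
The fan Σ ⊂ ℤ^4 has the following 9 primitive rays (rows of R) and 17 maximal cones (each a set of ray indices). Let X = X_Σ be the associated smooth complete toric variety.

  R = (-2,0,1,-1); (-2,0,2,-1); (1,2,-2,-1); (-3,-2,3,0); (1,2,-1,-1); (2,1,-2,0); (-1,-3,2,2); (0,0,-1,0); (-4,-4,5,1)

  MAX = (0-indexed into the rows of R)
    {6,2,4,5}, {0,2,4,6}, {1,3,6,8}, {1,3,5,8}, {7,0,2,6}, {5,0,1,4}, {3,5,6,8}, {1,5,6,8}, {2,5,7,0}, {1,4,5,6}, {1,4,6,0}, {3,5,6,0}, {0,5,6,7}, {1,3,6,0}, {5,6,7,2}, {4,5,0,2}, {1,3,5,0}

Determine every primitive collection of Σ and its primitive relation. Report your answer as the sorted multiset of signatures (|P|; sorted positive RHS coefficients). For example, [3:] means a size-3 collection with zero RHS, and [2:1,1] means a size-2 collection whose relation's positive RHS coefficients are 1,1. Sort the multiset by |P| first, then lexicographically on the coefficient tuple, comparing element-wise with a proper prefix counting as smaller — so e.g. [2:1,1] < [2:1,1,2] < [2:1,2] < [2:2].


14 collections generate NE(X_Σ); each relation:

  • {1,7}:  v_{1} + v_{7} = v_{0}  ⟹  sig = [2:1]
  • {2,3}:  v_{2} + v_{3} = v_{0}  ⟹  sig = [2:1]
  • {2,8}:  v_{2} + v_{8} = v_{3}  ⟹  sig = [2:1]
  • {3,4}:  v_{3} + v_{4} = v_{1}  ⟹  sig = [2:1]
  • {4,7}:  v_{4} + v_{7} = v_{2}  ⟹  sig = [2:1]
  • {1,2}:  v_{1} + v_{2} = v_{0} + v_{4}  ⟹  sig = [2:1,1]
  • {7,8}:  v_{7} + v_{8} = v_{0} + v_{3} + v_{5} + v_{6}  ⟹  sig = [2:1,1,1,1]
  • {3,7}:  v_{3} + v_{7} = 2·v_{0} + v_{5} + v_{6}  ⟹  sig = [2:1,1,2]
  • {4,8}:  v_{4} + v_{8} = 2·v_{1} + v_{5} + v_{6}  ⟹  sig = [2:1,1,2]
  • {0,8}:  v_{0} + v_{8} = 2·v_{3}  ⟹  sig = [2:2]
  • {0,4,5,6}:  v_{0} + v_{4} + v_{5} + v_{6} = 0  ⟹  sig = [4:]
  • {0,1,5,6}:  v_{0} + v_{1} + v_{5} + v_{6} = v_{3}  ⟹  sig = [4:1]
  • {0,2,5,6}:  v_{0} + v_{2} + v_{5} + v_{6} = v_{7}  ⟹  sig = [4:1]
  • {1,3,5,6}:  v_{1} + v_{3} + v_{5} + v_{6} = v_{8}  ⟹  sig = [4:1]

Signatures (|P|; sorted positive RHS coefficients), sorted:
[[2:1], [2:1], [2:1], [2:1], [2:1], [2:1,1], [2:1,1,1,1], [2:1,1,2], [2:1,1,2], [2:2], [4:], [4:1], [4:1], [4:1]]


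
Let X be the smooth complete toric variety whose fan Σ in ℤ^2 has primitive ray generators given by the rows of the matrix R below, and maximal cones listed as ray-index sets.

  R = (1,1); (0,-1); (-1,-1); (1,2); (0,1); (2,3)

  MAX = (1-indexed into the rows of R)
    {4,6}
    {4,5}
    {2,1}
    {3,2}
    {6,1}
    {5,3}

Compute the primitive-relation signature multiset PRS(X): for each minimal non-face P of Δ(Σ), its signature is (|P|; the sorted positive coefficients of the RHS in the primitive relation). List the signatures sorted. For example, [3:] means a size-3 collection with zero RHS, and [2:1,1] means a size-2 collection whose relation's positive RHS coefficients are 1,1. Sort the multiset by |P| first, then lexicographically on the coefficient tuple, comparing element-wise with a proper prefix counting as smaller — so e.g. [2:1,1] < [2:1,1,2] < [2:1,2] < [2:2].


9 collections generate NE(X_Σ); each relation:

  • {1,3}:  v_{1} + v_{3} = 0  →  sig = [2:]
  • {2,5}:  v_{2} + v_{5} = 0  →  sig = [2:]
  • {1,4}:  v_{1} + v_{4} = v_{6}  →  sig = [2:1]
  • {1,5}:  v_{1} + v_{5} = v_{4}  →  sig = [2:1]
  • {2,4}:  v_{2} + v_{4} = v_{1}  →  sig = [2:1]
  • {3,4}:  v_{3} + v_{4} = v_{5}  →  sig = [2:1]
  • {3,6}:  v_{3} + v_{6} = v_{4}  →  sig = [2:1]
  • {2,6}:  v_{2} + v_{6} = 2·v_{1}  →  sig = [2:2]
  • {5,6}:  v_{5} + v_{6} = 2·v_{4}  →  sig = [2:2]

so the primitive-relation signature multiset is
[[2:], [2:], [2:1], [2:1], [2:1], [2:1], [2:1], [2:2], [2:2]]


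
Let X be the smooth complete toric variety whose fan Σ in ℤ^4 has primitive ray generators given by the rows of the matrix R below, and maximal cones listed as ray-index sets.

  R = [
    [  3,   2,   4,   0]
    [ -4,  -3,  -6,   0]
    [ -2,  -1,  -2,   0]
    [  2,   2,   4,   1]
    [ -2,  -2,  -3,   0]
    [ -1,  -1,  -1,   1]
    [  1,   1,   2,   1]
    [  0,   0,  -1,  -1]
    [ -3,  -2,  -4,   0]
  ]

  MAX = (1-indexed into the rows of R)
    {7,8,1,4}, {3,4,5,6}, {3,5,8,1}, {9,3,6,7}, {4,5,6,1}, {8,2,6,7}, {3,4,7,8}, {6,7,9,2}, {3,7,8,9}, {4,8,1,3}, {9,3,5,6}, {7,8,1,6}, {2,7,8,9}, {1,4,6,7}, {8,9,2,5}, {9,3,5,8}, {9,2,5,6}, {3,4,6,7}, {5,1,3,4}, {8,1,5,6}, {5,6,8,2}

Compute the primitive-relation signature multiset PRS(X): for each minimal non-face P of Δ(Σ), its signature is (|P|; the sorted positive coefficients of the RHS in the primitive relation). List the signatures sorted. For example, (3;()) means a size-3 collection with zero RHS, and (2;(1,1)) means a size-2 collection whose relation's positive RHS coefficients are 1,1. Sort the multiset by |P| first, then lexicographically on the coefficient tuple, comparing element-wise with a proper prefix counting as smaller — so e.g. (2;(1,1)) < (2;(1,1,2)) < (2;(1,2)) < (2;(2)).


|primitive collections| = 12. Relations:

  P={1,9}:  v_{1} + v_{9} = 0 ; sig = (2;())
  P={5,7}:  v_{5} + v_{7} = v_{6} ; sig = (2;(1))
  P={1,2}:  v_{1} + v_{2} = v_{6} + v_{8} ; sig = (2;(1,1))
  P={2,4}:  v_{2} + v_{4} = v_{7} + v_{9} ; sig = (2;(1,1))
  P={4,9}:  v_{4} + v_{9} = v_{3} + v_{7} ; sig = (2;(1,1))
  P={2,3}:  v_{2} + v_{3} = 2·v_{9} ; sig = (2;(2))
  P={4,5,8}:  v_{4} + v_{5} + v_{8} = 0 ; sig = (3;())
  P={1,3,7}:  v_{1} + v_{3} + v_{7} = v_{4} ; sig = (3;(1))
  P={3,6,8}:  v_{3} + v_{6} + v_{8} = v_{9} ; sig = (3;(1))
  P={4,6,8}:  v_{4} + v_{6} + v_{8} = v_{7} ; sig = (3;(1))
  P={6,8,9}:  v_{6} + v_{8} + v_{9} = v_{2} ; sig = (3;(1))
  P={1,3,6}:  v_{1} + v_{3} + v_{6} = v_{4} + v_{5} ; sig = (3;(1,1))

so the primitive-relation signature multiset is
    |P|=2: 6 collections, coeffs (), (1), (1,1), (1,1), (1,1), (2)
    |P|=3: 6 collections, coeffs (), (1), (1), (1), (1), (1,1)
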